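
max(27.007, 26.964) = 27.007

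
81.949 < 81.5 False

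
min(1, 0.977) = 0.977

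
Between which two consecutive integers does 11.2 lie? 11 and 12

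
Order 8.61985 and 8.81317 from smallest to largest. 8.61985, 8.81317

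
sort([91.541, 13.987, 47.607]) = [13.987, 47.607, 91.541]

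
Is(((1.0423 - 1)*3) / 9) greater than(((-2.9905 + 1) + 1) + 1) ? Yes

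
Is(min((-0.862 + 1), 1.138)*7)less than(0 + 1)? Yes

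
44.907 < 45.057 True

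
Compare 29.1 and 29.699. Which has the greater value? 29.699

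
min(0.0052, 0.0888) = 0.0052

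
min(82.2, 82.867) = 82.2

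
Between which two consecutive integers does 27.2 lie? 27 and 28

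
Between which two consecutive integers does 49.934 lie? 49 and 50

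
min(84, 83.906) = 83.906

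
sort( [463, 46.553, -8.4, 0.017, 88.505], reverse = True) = [463, 88.505, 46.553, 0.017, -8.4]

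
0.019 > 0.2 False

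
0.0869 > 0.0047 True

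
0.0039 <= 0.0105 True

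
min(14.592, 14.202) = 14.202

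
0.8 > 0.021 True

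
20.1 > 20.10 False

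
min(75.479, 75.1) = 75.1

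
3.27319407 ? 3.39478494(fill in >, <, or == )<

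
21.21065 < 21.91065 True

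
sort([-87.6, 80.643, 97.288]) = [-87.6, 80.643, 97.288]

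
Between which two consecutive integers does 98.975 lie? 98 and 99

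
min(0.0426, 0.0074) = 0.0074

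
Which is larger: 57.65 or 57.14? 57.65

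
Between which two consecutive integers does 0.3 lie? 0 and 1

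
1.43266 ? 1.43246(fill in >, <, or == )>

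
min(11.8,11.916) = 11.8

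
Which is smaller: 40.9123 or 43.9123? 40.9123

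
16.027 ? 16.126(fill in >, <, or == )<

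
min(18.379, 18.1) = 18.1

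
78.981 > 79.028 False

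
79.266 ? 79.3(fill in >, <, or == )<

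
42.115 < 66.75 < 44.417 False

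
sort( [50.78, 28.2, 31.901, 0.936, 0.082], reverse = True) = [50.78, 31.901, 28.2, 0.936, 0.082]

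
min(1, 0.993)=0.993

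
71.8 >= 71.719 True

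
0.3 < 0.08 False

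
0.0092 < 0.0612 True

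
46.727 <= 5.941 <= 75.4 False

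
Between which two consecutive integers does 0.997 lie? 0 and 1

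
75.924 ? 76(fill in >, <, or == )<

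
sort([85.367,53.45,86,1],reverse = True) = [86,85.367,53.45,1]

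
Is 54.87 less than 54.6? No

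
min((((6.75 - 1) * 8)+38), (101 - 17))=84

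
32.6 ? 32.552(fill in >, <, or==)>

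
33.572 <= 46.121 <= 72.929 True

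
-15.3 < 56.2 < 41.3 False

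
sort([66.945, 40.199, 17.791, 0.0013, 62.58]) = [0.0013, 17.791, 40.199, 62.58, 66.945]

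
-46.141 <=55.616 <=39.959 False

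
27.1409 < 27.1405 False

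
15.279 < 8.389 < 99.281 False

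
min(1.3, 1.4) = 1.3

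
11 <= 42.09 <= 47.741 True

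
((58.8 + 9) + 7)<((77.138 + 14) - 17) False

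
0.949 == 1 False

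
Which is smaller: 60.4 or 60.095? 60.095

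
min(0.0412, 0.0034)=0.0034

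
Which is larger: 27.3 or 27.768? 27.768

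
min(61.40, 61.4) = 61.40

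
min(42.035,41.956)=41.956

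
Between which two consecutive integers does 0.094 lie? 0 and 1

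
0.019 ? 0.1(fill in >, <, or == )<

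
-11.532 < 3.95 True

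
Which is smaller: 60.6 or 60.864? 60.6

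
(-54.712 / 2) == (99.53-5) False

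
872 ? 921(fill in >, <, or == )<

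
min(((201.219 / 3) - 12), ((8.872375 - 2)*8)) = 54.979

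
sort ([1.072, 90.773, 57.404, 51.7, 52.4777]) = [1.072, 51.7, 52.4777, 57.404, 90.773]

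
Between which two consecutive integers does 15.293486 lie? 15 and 16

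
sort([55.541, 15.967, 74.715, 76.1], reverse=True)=[76.1, 74.715, 55.541, 15.967]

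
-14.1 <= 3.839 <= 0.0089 False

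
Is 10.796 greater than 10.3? Yes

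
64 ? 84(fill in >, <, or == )<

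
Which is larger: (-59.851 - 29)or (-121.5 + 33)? (-121.5 + 33)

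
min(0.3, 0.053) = 0.053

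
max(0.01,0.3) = 0.3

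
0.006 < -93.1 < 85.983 False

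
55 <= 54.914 False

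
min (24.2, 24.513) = 24.2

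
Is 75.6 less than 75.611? Yes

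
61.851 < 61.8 False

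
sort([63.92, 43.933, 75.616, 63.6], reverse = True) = [75.616, 63.92, 63.6, 43.933]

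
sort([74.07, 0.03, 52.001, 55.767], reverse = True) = [74.07, 55.767, 52.001, 0.03]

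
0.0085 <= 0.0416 True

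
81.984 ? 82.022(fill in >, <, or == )<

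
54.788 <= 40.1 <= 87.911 False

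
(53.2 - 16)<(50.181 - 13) False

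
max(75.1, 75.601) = 75.601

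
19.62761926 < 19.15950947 False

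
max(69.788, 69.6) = 69.788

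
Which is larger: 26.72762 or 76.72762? 76.72762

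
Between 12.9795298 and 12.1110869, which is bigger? 12.9795298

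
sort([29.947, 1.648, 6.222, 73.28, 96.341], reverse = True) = [96.341, 73.28, 29.947, 6.222, 1.648]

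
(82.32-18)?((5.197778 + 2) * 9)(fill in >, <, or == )<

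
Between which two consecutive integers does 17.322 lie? 17 and 18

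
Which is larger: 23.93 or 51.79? 51.79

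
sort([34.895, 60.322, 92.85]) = [34.895, 60.322, 92.85]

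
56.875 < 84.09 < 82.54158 False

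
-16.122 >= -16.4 True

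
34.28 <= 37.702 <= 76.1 True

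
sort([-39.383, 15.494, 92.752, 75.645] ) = [-39.383, 15.494, 75.645, 92.752]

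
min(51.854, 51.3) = 51.3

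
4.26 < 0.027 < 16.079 False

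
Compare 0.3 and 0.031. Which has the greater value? 0.3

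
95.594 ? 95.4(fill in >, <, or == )>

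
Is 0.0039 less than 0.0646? Yes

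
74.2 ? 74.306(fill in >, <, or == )<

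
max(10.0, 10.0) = 10.0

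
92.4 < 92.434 True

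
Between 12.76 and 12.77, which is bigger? 12.77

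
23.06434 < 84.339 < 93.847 True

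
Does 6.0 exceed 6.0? No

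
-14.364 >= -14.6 True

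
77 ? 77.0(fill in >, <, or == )==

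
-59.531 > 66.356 False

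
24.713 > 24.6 True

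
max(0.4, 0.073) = 0.4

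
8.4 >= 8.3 True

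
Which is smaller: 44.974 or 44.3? 44.3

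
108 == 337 False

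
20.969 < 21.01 True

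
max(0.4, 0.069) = 0.4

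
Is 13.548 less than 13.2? No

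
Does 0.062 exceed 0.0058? Yes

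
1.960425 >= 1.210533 True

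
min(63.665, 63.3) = 63.3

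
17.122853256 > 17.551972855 False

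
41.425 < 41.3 False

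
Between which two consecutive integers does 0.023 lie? 0 and 1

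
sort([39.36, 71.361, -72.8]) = [-72.8, 39.36, 71.361]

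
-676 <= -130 True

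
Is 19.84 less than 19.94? Yes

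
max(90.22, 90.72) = 90.72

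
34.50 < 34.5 False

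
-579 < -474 True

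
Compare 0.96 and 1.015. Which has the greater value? 1.015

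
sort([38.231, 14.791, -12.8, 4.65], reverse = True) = [38.231, 14.791, 4.65, -12.8]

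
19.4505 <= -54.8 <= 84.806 False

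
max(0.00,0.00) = 0.00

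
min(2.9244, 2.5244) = 2.5244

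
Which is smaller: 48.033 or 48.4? 48.033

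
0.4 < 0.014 False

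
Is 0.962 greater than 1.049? No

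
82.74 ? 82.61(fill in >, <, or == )>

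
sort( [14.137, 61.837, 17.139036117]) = [14.137, 17.139036117, 61.837]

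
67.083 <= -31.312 False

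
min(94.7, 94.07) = 94.07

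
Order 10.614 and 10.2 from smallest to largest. 10.2, 10.614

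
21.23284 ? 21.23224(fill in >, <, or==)>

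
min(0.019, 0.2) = 0.019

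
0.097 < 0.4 True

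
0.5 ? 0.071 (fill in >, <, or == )>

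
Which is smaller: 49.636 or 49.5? 49.5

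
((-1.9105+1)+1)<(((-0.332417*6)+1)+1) False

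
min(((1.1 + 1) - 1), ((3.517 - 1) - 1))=1.1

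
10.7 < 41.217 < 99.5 True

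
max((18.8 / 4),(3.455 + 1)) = 4.7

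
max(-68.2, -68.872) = -68.2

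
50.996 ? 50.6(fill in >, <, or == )>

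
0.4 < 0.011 False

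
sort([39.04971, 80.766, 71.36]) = [39.04971, 71.36, 80.766]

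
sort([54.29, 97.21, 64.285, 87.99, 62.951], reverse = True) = [97.21, 87.99, 64.285, 62.951, 54.29]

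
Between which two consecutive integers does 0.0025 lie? 0 and 1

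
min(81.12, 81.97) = 81.12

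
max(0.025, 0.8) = 0.8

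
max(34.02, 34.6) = 34.6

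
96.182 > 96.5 False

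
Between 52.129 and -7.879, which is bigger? 52.129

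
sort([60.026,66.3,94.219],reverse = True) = [94.219,66.3,60.026]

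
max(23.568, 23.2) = 23.568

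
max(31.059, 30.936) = 31.059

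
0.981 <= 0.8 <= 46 False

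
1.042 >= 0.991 True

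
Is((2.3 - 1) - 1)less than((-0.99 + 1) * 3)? No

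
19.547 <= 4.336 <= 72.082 False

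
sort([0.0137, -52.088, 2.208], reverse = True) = [2.208, 0.0137, -52.088]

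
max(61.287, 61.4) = 61.4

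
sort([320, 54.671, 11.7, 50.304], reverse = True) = [320, 54.671, 50.304, 11.7]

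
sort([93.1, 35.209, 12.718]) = [12.718, 35.209, 93.1]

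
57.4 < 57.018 False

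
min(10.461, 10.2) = 10.2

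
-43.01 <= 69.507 True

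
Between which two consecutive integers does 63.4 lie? 63 and 64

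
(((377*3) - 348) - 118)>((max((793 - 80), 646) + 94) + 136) False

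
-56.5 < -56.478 True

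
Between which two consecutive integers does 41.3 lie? 41 and 42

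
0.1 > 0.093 True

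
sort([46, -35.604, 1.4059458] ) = [-35.604, 1.4059458, 46]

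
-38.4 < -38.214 True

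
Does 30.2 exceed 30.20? No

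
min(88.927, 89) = 88.927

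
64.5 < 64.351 False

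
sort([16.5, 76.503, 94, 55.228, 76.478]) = [16.5, 55.228, 76.478, 76.503, 94]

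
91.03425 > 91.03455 False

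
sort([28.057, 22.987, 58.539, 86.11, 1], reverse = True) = [86.11, 58.539, 28.057, 22.987, 1]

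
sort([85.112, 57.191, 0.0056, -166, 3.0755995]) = [-166, 0.0056, 3.0755995, 57.191, 85.112]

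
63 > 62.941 True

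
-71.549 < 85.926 True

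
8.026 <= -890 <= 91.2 False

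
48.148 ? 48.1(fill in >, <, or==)>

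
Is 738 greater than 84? Yes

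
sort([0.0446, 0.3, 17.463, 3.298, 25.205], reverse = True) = [25.205, 17.463, 3.298, 0.3, 0.0446]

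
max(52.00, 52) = 52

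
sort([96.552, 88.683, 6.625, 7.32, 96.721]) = [6.625, 7.32, 88.683, 96.552, 96.721]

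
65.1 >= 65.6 False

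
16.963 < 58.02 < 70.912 True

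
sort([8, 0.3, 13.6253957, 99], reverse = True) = [99, 13.6253957, 8, 0.3]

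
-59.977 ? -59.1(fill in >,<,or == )<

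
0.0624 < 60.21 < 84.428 True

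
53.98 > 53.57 True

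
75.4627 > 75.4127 True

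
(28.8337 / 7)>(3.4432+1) False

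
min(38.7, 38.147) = 38.147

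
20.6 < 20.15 False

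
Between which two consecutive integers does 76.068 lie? 76 and 77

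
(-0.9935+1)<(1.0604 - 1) True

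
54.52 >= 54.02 True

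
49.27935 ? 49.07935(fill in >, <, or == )>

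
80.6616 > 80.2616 True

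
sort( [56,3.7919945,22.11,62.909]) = [3.7919945,22.11,56,62.909]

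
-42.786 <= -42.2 True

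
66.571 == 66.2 False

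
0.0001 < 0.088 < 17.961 True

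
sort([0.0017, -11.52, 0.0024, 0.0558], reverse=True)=[0.0558, 0.0024, 0.0017, -11.52]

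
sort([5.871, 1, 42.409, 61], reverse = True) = [61, 42.409, 5.871, 1]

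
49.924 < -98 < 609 False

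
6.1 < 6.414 True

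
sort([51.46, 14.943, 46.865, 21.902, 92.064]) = [14.943, 21.902, 46.865, 51.46, 92.064]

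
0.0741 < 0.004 False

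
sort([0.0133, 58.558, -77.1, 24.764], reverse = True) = [58.558, 24.764, 0.0133, -77.1]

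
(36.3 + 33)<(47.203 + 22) False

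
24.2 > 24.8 False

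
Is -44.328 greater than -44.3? No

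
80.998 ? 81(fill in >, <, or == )<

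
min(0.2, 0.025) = 0.025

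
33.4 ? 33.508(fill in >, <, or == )<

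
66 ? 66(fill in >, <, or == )==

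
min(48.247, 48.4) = 48.247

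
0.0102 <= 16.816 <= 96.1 True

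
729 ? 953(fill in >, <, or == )<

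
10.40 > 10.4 False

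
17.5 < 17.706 True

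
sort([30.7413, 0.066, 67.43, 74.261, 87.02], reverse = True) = [87.02, 74.261, 67.43, 30.7413, 0.066]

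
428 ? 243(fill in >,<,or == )>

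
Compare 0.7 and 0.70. They are equal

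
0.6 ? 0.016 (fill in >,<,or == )>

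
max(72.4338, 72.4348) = 72.4348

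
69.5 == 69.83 False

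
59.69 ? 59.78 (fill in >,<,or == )<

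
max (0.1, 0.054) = 0.1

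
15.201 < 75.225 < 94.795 True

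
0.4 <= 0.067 False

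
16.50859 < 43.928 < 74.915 True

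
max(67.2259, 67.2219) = 67.2259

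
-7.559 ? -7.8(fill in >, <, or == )>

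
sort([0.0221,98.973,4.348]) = [0.0221,4.348,98.973]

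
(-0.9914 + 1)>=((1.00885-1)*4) False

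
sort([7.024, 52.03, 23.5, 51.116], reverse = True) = [52.03, 51.116, 23.5, 7.024]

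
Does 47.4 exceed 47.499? No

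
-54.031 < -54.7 False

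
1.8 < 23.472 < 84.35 True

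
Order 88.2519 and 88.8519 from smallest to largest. 88.2519, 88.8519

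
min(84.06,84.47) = 84.06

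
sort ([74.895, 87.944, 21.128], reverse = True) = [87.944, 74.895, 21.128]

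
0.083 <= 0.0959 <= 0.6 True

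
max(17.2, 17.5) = 17.5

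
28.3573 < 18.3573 False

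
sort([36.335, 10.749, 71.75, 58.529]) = [10.749, 36.335, 58.529, 71.75]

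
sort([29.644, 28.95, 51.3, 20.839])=[20.839, 28.95, 29.644, 51.3]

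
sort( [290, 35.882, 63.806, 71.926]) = [35.882, 63.806, 71.926, 290]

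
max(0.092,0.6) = 0.6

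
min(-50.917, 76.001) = -50.917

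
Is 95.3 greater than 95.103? Yes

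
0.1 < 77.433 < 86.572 True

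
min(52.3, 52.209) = 52.209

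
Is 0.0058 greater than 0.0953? No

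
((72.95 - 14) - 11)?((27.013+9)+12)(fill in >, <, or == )<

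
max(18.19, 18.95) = 18.95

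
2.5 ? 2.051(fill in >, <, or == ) >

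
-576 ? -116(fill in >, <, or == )<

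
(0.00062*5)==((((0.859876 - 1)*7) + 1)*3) False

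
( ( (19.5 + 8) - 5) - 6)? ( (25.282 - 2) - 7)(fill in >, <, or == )>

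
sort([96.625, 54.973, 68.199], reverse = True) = [96.625, 68.199, 54.973]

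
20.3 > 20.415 False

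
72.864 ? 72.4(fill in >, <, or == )>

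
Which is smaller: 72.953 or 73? 72.953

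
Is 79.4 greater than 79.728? No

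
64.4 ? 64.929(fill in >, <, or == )<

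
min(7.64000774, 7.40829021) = 7.40829021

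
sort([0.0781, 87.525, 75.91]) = [0.0781, 75.91, 87.525]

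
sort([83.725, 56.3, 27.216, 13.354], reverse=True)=[83.725, 56.3, 27.216, 13.354]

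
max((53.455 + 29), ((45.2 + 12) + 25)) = 82.455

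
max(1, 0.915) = 1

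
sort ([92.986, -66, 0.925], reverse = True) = [92.986, 0.925, -66]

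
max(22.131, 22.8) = 22.8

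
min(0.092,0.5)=0.092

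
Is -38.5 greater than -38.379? No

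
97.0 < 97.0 False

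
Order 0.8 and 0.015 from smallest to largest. 0.015,0.8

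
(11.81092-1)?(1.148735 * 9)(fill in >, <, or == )>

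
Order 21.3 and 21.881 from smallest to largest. 21.3, 21.881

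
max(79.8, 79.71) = 79.8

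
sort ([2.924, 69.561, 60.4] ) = [2.924, 60.4, 69.561]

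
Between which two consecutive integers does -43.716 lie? -44 and -43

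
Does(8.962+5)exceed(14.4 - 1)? Yes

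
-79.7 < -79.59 True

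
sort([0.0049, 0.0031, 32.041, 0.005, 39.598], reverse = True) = [39.598, 32.041, 0.005, 0.0049, 0.0031]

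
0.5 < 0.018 False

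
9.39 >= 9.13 True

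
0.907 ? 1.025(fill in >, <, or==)<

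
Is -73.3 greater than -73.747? Yes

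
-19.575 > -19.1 False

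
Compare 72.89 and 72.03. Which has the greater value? 72.89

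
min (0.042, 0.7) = 0.042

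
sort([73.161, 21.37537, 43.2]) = [21.37537, 43.2, 73.161]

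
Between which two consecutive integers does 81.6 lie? 81 and 82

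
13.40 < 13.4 False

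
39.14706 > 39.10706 True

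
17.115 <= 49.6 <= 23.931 False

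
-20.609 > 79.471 False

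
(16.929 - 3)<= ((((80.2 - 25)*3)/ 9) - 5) False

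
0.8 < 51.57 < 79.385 True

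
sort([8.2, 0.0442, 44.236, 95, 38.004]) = [0.0442, 8.2, 38.004, 44.236, 95]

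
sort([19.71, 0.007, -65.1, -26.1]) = [-65.1, -26.1, 0.007, 19.71]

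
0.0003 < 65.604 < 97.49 True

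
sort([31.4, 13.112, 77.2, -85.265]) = [-85.265, 13.112, 31.4, 77.2]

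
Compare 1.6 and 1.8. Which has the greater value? 1.8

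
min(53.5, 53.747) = 53.5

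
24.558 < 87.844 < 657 True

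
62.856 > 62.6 True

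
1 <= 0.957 False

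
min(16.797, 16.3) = 16.3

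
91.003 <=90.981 False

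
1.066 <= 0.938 False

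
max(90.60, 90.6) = 90.6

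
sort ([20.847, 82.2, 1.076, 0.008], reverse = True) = [82.2, 20.847, 1.076, 0.008]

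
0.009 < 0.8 True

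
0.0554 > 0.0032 True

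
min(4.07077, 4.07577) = 4.07077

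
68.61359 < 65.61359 False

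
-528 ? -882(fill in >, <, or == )>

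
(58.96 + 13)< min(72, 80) True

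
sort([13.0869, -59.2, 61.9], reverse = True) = [61.9, 13.0869, -59.2]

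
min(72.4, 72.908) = 72.4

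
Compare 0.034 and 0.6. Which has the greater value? 0.6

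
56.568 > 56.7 False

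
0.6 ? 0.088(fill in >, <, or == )>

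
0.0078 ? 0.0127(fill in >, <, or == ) <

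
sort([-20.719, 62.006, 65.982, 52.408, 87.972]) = [-20.719, 52.408, 62.006, 65.982, 87.972]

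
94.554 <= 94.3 False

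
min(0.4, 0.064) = 0.064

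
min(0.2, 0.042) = 0.042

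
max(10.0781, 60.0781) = 60.0781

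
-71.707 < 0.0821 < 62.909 True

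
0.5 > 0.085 True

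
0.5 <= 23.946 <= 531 True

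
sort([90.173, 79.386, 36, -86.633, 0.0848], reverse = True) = [90.173, 79.386, 36, 0.0848, -86.633]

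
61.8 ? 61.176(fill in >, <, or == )>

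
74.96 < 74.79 False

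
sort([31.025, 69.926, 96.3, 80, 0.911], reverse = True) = [96.3, 80, 69.926, 31.025, 0.911]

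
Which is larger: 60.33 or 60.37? 60.37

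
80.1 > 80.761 False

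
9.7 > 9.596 True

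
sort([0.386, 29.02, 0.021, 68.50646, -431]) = [-431, 0.021, 0.386, 29.02, 68.50646]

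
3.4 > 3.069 True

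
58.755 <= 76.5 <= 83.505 True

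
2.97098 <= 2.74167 False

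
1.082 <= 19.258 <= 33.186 True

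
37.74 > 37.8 False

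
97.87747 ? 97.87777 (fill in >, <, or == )<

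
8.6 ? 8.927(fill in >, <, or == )<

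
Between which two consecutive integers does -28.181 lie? -29 and -28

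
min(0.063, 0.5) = 0.063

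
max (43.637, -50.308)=43.637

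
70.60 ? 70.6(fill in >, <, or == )==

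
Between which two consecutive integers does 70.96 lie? 70 and 71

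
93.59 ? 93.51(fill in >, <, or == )>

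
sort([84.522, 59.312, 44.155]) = [44.155, 59.312, 84.522]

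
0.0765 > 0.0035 True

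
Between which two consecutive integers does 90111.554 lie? 90111 and 90112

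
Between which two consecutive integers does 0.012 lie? 0 and 1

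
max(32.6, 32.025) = 32.6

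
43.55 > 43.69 False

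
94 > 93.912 True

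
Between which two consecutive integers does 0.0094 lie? 0 and 1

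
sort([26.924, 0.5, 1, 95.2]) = [0.5, 1, 26.924, 95.2]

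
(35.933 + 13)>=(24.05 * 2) True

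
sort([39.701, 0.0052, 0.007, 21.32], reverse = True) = [39.701, 21.32, 0.007, 0.0052]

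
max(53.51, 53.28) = 53.51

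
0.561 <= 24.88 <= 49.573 True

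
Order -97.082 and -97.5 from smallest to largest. -97.5, -97.082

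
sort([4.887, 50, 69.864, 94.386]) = [4.887, 50, 69.864, 94.386]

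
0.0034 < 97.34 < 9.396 False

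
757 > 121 True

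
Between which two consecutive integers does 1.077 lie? 1 and 2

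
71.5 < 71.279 False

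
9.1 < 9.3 True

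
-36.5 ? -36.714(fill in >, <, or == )>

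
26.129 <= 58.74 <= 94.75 True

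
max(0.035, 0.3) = 0.3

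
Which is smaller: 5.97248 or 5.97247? 5.97247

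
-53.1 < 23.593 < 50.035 True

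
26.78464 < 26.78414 False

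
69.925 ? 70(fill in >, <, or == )<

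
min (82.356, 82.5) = 82.356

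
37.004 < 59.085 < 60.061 True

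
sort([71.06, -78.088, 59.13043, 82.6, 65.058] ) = [-78.088, 59.13043, 65.058, 71.06, 82.6]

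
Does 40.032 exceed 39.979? Yes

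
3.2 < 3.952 True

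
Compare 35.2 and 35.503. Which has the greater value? 35.503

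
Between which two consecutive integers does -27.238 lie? -28 and -27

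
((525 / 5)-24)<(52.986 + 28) False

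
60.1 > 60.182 False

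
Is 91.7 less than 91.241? No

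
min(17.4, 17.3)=17.3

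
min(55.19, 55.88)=55.19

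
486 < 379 False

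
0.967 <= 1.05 True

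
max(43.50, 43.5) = 43.5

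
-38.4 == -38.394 False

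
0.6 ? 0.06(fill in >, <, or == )>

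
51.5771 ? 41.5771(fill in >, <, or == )>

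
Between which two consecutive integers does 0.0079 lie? 0 and 1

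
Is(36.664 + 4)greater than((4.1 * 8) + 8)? No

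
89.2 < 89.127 False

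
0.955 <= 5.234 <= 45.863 True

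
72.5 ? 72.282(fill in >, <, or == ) >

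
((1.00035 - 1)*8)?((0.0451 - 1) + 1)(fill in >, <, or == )<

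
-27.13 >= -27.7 True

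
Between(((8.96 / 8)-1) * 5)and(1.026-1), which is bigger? (((8.96 / 8)-1) * 5)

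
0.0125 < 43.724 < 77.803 True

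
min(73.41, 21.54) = 21.54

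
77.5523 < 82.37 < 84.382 True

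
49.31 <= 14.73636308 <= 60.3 False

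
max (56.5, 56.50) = 56.50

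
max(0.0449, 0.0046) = 0.0449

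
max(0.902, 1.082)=1.082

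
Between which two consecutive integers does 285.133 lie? 285 and 286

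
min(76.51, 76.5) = 76.5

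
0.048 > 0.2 False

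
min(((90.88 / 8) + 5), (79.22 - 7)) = 16.36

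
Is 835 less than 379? No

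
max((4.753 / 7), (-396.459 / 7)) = 0.679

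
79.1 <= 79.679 True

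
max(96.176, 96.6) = 96.6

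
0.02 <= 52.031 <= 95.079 True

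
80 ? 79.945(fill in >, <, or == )>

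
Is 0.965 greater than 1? No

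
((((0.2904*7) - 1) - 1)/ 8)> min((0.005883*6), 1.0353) False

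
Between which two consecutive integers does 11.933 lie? 11 and 12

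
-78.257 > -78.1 False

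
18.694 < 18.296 False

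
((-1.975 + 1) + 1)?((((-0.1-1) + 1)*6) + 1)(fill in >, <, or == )<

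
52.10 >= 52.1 True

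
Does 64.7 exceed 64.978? No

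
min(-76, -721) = -721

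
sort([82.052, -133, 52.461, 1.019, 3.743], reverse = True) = [82.052, 52.461, 3.743, 1.019, -133]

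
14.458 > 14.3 True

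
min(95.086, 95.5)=95.086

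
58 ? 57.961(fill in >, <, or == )>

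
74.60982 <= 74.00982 False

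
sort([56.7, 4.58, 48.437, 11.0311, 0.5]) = [0.5, 4.58, 11.0311, 48.437, 56.7]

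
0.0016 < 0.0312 True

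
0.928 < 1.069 True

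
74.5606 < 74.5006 False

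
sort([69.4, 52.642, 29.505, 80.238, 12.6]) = [12.6, 29.505, 52.642, 69.4, 80.238]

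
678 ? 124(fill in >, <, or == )>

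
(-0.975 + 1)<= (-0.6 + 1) True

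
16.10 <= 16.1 True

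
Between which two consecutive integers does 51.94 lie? 51 and 52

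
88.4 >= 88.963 False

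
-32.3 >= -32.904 True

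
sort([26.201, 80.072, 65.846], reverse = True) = [80.072, 65.846, 26.201]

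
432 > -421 True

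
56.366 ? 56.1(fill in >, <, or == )>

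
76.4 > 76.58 False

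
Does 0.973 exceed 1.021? No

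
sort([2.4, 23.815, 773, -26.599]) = [-26.599, 2.4, 23.815, 773]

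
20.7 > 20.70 False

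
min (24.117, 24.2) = 24.117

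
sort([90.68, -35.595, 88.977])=[-35.595, 88.977, 90.68]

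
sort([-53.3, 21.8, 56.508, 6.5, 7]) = [-53.3, 6.5, 7, 21.8, 56.508]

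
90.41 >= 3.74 True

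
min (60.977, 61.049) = 60.977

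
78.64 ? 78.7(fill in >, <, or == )<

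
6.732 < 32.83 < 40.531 True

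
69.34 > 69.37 False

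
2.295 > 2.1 True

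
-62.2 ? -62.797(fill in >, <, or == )>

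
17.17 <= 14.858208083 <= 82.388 False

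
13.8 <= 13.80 True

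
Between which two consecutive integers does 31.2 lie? 31 and 32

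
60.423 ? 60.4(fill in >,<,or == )>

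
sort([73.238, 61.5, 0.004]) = [0.004, 61.5, 73.238]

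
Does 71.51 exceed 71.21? Yes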